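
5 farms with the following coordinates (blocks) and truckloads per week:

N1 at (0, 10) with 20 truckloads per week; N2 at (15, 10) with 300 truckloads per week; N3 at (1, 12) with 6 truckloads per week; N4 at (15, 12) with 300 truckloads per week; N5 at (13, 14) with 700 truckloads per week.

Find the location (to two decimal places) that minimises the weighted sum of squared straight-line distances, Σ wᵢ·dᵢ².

The minimiser of Σwᵢ‖p−pᵢ‖² is the weighted centroid p* = (Σwᵢpᵢ)/(Σwᵢ).
Σwᵢ = 1326.
Σwᵢxᵢ = 20·0 + 300·15 + 6·1 + 300·15 + 700·13 = 18106.
Σwᵢyᵢ = 20·10 + 300·10 + 6·12 + 300·12 + 700·14 = 16672.
x* = 18106/1326 = 13.65, y* = 16672/1326 = 12.57.

(13.65, 12.57)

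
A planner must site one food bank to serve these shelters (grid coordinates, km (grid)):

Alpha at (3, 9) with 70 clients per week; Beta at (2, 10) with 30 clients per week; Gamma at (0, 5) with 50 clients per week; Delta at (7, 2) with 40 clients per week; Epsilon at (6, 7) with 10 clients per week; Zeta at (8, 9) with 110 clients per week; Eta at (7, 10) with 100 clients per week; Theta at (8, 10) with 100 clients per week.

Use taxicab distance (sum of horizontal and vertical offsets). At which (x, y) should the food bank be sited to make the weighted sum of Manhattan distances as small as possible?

Manhattan distance separates: Σwᵢ(|x−xᵢ|+|y−yᵢ|) = Σwᵢ|x−xᵢ| + Σwᵢ|y−yᵢ|, so x and y are optimised independently as 1-D weighted medians.
Total weight W = 510; half = 255.
x-coordinate, sorted with cumulative weight:
  x=0 (Gamma, w=50) cum 50
  x=2 (Beta, w=30) cum 80
  x=3 (Alpha, w=70) cum 150
  x=6 (Epsilon, w=10) cum 160
  x=7 (Delta, w=40) cum 200
  x=7 (Eta, w=100) cum 300  ← median
  x=8 (Zeta, w=110) cum 410
  x=8 (Theta, w=100) cum 510
⇒ x* = 7
y-coordinate, sorted with cumulative weight:
  y=2 (Delta, w=40) cum 40
  y=5 (Gamma, w=50) cum 90
  y=7 (Epsilon, w=10) cum 100
  y=9 (Alpha, w=70) cum 170
  y=9 (Zeta, w=110) cum 280  ← median
  y=10 (Beta, w=30) cum 310
  y=10 (Eta, w=100) cum 410
  y=10 (Theta, w=100) cum 510
⇒ y* = 9

(7, 9)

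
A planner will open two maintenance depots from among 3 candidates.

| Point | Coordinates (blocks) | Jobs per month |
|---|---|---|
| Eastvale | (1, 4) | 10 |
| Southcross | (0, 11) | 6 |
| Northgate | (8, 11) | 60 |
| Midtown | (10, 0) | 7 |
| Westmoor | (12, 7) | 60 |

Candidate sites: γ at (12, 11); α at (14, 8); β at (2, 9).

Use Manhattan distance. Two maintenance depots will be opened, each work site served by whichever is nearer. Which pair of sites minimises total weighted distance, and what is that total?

Evaluate every pair (each demand assigned to the nearer of the two):
  {γ, β}: total = 655
  {γ, α}: total = 746
  {α, β}: total = 828
Best pair: {γ, β} with total 655.

{γ, β}, total 655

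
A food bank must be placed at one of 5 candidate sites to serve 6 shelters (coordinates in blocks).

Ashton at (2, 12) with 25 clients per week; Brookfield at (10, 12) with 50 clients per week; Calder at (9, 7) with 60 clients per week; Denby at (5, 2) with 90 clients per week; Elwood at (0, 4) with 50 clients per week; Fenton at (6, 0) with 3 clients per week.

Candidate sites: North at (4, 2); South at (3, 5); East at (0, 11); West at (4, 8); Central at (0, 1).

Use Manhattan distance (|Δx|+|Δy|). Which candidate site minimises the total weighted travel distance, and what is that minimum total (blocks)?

Total weighted distance at each candidate:
  North (4, 2): total = 2102
  South (3, 5): total = 2054
  East (0, 11): total = 3066
  West (4, 8): total = 2070
  Central (0, 1): total = 2986
Minimum is at South with total 2054 blocks.

South, total 2054 blocks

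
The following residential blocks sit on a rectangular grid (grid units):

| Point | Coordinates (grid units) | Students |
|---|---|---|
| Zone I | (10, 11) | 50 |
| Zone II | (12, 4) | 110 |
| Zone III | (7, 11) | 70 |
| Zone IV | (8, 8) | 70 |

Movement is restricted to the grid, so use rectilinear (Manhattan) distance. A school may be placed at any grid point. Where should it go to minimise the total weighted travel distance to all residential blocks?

Manhattan distance separates: Σwᵢ(|x−xᵢ|+|y−yᵢ|) = Σwᵢ|x−xᵢ| + Σwᵢ|y−yᵢ|, so x and y are optimised independently as 1-D weighted medians.
Total weight W = 300; half = 150.
x-coordinate, sorted with cumulative weight:
  x=7 (Zone III, w=70) cum 70
  x=8 (Zone IV, w=70) cum 140
  x=10 (Zone I, w=50) cum 190  ← median
  x=12 (Zone II, w=110) cum 300
⇒ x* = 10
y-coordinate, sorted with cumulative weight:
  y=4 (Zone II, w=110) cum 110
  y=8 (Zone IV, w=70) cum 180  ← median
  y=11 (Zone I, w=50) cum 230
  y=11 (Zone III, w=70) cum 300
⇒ y* = 8

(10, 8)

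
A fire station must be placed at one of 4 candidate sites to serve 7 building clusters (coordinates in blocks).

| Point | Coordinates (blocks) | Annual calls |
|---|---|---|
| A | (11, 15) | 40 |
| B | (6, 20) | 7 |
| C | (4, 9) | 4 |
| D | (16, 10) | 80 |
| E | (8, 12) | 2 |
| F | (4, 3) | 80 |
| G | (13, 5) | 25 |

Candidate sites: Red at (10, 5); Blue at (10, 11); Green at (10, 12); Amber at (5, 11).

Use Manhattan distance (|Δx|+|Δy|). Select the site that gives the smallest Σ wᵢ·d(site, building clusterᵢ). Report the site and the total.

Red, total 2226 blocks

Total weighted distance at each candidate:
  Red (10, 5): total = 2226
  Blue (10, 11): total = 2234
  Green (10, 12): total = 2374
  Amber (5, 11): total = 2520
Minimum is at Red with total 2226 blocks.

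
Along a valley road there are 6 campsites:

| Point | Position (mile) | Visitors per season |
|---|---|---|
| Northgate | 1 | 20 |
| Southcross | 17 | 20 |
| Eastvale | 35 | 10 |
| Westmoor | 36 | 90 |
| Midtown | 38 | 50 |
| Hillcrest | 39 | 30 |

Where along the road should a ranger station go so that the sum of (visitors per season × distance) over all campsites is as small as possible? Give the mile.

For a sum of weighted absolute distances on a line, the optimum is the weighted median (not the mean). Total weight W = 220; half-weight = 110.
Sort by position and accumulate weight:
  mile 1 (Northgate, w=20) → cum 20
  mile 17 (Southcross, w=20) → cum 40
  mile 35 (Eastvale, w=10) → cum 50
  mile 36 (Westmoor, w=90) → cum 140  ≥ 110 → median here
  mile 38 (Midtown, w=50) → cum 190
  mile 39 (Hillcrest, w=30) → cum 220
Optimal location: mile 36.

x = 36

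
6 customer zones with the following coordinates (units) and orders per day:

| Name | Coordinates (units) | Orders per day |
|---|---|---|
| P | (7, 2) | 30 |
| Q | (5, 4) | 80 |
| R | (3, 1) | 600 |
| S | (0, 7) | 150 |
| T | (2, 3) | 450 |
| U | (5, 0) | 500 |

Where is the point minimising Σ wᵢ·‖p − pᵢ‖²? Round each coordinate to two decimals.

(3.21, 1.87)

The minimiser of Σwᵢ‖p−pᵢ‖² is the weighted centroid p* = (Σwᵢpᵢ)/(Σwᵢ).
Σwᵢ = 1810.
Σwᵢxᵢ = 30·7 + 80·5 + 600·3 + 150·0 + 450·2 + 500·5 = 5810.
Σwᵢyᵢ = 30·2 + 80·4 + 600·1 + 150·7 + 450·3 + 500·0 = 3380.
x* = 5810/1810 = 3.21, y* = 3380/1810 = 1.87.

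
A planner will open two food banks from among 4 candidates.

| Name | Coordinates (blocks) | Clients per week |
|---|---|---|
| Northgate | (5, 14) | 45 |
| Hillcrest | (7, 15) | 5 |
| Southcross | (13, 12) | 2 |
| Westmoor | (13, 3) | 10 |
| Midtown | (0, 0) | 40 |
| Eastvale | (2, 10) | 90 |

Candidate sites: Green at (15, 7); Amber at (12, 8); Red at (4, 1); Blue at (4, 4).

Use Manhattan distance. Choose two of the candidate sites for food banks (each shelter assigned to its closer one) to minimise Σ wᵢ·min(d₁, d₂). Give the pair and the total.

Evaluate every pair (each demand assigned to the nearer of the two):
  {Red, Blue}: total = 1619
  {Amber, Blue}: total = 1665
  {Green, Blue}: total = 1679
  {Amber, Red}: total = 1905
  {Green, Red}: total = 1974
  {Green, Amber}: total = 2595
Best pair: {Red, Blue} with total 1619.

{Red, Blue}, total 1619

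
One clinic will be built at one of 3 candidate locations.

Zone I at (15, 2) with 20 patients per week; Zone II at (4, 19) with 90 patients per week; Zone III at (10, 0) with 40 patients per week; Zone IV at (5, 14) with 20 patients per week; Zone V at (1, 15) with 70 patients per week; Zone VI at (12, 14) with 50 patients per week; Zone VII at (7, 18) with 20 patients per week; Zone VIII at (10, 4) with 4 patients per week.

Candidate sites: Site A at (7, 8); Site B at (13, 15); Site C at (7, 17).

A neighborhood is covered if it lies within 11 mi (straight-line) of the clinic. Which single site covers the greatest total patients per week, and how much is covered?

Coverage radius r = 11 mi; a point is covered iff (Δx)²+(Δy)² ≤ 11² = 121.
  Site A (7, 8): covers {Zone I, Zone III, Zone IV, Zone V, Zone VI, Zone VII, Zone VIII} → 224
  Site B (13, 15): covers {Zone II, Zone IV, Zone VI, Zone VII} → 180
  Site C (7, 17): covers {Zone II, Zone IV, Zone V, Zone VI, Zone VII} → 250
Maximum coverage at Site C: 250 patients per week.

Site C, covering 250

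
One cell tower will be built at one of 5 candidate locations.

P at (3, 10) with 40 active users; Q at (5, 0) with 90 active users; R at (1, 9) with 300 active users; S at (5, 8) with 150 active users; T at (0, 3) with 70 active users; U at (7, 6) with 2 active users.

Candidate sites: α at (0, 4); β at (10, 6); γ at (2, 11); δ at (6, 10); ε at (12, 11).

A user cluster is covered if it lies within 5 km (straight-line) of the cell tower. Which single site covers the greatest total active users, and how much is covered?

Coverage radius r = 5 km; a point is covered iff (Δx)²+(Δy)² ≤ 5² = 25.
  α (0, 4): covers {T} → 70
  β (10, 6): covers {U} → 2
  γ (2, 11): covers {P, R, S} → 490
  δ (6, 10): covers {P, S, U} → 192
  ε (12, 11): covers {none} → 0
Maximum coverage at γ: 490 active users.

γ, covering 490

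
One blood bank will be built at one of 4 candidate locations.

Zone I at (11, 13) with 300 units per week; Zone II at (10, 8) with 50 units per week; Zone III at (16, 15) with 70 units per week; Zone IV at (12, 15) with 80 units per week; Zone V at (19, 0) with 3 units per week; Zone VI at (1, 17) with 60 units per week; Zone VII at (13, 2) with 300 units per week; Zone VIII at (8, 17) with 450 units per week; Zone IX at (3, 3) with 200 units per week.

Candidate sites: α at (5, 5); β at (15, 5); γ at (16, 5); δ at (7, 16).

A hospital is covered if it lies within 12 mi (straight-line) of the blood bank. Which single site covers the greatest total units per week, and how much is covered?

Coverage radius r = 12 mi; a point is covered iff (Δx)²+(Δy)² ≤ 12² = 144.
  α (5, 5): covers {Zone I, Zone II, Zone VII, Zone IX} → 850
  β (15, 5): covers {Zone I, Zone II, Zone III, Zone IV, Zone V, Zone VII} → 803
  γ (16, 5): covers {Zone I, Zone II, Zone III, Zone IV, Zone V, Zone VII} → 803
  δ (7, 16): covers {Zone I, Zone II, Zone III, Zone IV, Zone VI, Zone VIII} → 1010
Maximum coverage at δ: 1010 units per week.

δ, covering 1010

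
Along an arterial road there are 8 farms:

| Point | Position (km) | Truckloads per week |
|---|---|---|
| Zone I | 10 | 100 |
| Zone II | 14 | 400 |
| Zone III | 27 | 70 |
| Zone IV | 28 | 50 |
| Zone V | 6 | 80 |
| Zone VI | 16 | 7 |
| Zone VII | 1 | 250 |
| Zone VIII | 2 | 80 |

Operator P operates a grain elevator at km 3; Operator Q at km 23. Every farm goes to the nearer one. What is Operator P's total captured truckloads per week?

The indifferent point is the midpoint (3+23)/2 = 13; farms left of it (closer to Operator P at 3) go to Operator P, those right go to Operator Q.
  Zone VII at 1 (w=250) → Operator P
  Zone VIII at 2 (w=80) → Operator P
  Zone V at 6 (w=80) → Operator P
  Zone I at 10 (w=100) → Operator P
  Zone II at 14 (w=400) → Operator Q
  Zone VI at 16 (w=7) → Operator Q
  Zone III at 27 (w=70) → Operator Q
  Zone IV at 28 (w=50) → Operator Q
Operator P captures 510; Operator Q captures 527.

510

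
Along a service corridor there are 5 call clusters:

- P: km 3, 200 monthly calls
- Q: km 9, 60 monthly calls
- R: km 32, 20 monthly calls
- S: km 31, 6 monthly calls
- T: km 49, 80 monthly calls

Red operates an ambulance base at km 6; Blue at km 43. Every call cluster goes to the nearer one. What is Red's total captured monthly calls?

The indifferent point is the midpoint (6+43)/2 = 24.5; call clusters left of it (closer to Red at 6) go to Red, those right go to Blue.
  P at 3 (w=200) → Red
  Q at 9 (w=60) → Red
  S at 31 (w=6) → Blue
  R at 32 (w=20) → Blue
  T at 49 (w=80) → Blue
Red captures 260; Blue captures 106.

260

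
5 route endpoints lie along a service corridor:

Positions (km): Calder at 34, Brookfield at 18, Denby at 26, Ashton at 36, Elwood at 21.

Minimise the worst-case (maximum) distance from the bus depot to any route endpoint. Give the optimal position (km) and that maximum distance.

The 1-center on a line is the midpoint of the two extreme points: leftmost at 18, rightmost at 36.
Optimal location = (18 + 36)/2 = 27; maximum distance = (36 − 18)/2 = 9.

location 27, max distance 9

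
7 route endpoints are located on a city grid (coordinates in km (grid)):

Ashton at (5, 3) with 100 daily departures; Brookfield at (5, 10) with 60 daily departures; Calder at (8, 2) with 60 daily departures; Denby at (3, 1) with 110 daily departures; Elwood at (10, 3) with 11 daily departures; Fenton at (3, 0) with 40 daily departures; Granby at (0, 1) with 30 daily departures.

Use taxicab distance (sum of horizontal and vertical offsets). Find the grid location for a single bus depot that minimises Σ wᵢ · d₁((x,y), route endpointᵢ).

Manhattan distance separates: Σwᵢ(|x−xᵢ|+|y−yᵢ|) = Σwᵢ|x−xᵢ| + Σwᵢ|y−yᵢ|, so x and y are optimised independently as 1-D weighted medians.
Total weight W = 411; half = 205.5.
x-coordinate, sorted with cumulative weight:
  x=0 (Granby, w=30) cum 30
  x=3 (Denby, w=110) cum 140
  x=3 (Fenton, w=40) cum 180
  x=5 (Ashton, w=100) cum 280  ← median
  x=5 (Brookfield, w=60) cum 340
  x=8 (Calder, w=60) cum 400
  x=10 (Elwood, w=11) cum 411
⇒ x* = 5
y-coordinate, sorted with cumulative weight:
  y=0 (Fenton, w=40) cum 40
  y=1 (Denby, w=110) cum 150
  y=1 (Granby, w=30) cum 180
  y=2 (Calder, w=60) cum 240  ← median
  y=3 (Ashton, w=100) cum 340
  y=3 (Elwood, w=11) cum 351
  y=10 (Brookfield, w=60) cum 411
⇒ y* = 2

(5, 2)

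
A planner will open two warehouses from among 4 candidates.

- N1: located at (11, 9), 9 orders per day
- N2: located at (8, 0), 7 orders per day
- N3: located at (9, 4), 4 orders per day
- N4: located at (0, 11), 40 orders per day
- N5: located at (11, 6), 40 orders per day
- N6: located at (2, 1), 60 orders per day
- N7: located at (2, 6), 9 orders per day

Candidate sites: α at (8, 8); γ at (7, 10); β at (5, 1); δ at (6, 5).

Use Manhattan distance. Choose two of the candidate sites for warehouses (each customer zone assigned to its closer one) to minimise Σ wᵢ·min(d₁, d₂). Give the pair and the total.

Evaluate every pair (each demand assigned to the nearer of the two):
  {α, β}: total = 976
  {γ, β}: total = 993
  {β, δ}: total = 1070
  {γ, δ}: total = 1195
  {α, δ}: total = 1266
  {α, γ}: total = 1484
Best pair: {α, β} with total 976.

{α, β}, total 976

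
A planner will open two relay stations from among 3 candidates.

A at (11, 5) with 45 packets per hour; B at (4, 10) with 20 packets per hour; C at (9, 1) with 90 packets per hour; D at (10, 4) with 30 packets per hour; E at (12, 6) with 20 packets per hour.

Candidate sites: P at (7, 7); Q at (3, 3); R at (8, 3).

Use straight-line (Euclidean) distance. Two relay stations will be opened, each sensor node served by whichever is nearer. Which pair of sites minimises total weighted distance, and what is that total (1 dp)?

Evaluate every pair (each demand assigned to the nearer of the two):
  {P, R}: total = 615.4
  {Q, R}: total = 672.0
  {P, Q}: total = 1084.6
Best pair: {P, R} with total 615.4.

{P, R}, total 615.4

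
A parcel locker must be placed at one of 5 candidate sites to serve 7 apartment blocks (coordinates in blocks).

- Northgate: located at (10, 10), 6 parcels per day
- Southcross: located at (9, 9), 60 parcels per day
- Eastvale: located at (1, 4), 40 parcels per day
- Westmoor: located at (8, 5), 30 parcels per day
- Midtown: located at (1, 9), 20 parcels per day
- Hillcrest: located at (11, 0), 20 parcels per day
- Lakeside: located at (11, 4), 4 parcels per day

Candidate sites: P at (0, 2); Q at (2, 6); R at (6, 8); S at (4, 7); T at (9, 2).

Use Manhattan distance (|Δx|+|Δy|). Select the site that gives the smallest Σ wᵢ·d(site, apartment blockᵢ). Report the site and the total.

R, total 1202 blocks

Total weighted distance at each candidate:
  P (0, 2): total = 1990
  Q (2, 6): total = 1426
  R (6, 8): total = 1202
  S (4, 7): total = 1314
  T (9, 2): total = 1390
Minimum is at R with total 1202 blocks.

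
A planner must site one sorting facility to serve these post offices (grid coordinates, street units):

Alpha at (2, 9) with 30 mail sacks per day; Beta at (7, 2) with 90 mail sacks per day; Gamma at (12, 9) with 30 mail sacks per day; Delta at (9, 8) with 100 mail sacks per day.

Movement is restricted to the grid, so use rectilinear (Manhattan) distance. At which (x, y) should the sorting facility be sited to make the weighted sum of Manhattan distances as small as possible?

(9, 8)

Manhattan distance separates: Σwᵢ(|x−xᵢ|+|y−yᵢ|) = Σwᵢ|x−xᵢ| + Σwᵢ|y−yᵢ|, so x and y are optimised independently as 1-D weighted medians.
Total weight W = 250; half = 125.
x-coordinate, sorted with cumulative weight:
  x=2 (Alpha, w=30) cum 30
  x=7 (Beta, w=90) cum 120
  x=9 (Delta, w=100) cum 220  ← median
  x=12 (Gamma, w=30) cum 250
⇒ x* = 9
y-coordinate, sorted with cumulative weight:
  y=2 (Beta, w=90) cum 90
  y=8 (Delta, w=100) cum 190  ← median
  y=9 (Alpha, w=30) cum 220
  y=9 (Gamma, w=30) cum 250
⇒ y* = 8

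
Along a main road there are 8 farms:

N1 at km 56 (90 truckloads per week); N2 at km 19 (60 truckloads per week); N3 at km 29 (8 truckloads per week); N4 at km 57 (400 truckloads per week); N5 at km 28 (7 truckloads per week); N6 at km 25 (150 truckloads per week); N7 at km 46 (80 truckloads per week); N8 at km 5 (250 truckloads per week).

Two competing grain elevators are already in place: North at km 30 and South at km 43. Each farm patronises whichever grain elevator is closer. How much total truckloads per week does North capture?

475

The indifferent point is the midpoint (30+43)/2 = 36.5; farms left of it (closer to North at 30) go to North, those right go to South.
  N8 at 5 (w=250) → North
  N2 at 19 (w=60) → North
  N6 at 25 (w=150) → North
  N5 at 28 (w=7) → North
  N3 at 29 (w=8) → North
  N7 at 46 (w=80) → South
  N1 at 56 (w=90) → South
  N4 at 57 (w=400) → South
North captures 475; South captures 570.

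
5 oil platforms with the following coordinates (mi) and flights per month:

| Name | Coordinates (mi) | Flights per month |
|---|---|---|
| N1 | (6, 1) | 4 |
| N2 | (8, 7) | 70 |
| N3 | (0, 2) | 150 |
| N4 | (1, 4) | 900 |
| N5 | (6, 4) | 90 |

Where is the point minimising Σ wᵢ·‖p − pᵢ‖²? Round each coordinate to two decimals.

(1.67, 3.92)

The minimiser of Σwᵢ‖p−pᵢ‖² is the weighted centroid p* = (Σwᵢpᵢ)/(Σwᵢ).
Σwᵢ = 1214.
Σwᵢxᵢ = 4·6 + 70·8 + 150·0 + 900·1 + 90·6 = 2024.
Σwᵢyᵢ = 4·1 + 70·7 + 150·2 + 900·4 + 90·4 = 4754.
x* = 2024/1214 = 1.67, y* = 4754/1214 = 3.92.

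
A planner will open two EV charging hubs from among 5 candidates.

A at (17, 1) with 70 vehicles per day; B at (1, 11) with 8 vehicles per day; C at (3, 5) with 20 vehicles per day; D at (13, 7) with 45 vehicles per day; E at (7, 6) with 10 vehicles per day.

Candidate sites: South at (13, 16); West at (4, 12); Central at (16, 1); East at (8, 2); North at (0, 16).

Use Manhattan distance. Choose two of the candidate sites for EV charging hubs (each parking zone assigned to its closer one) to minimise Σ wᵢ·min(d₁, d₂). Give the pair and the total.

Evaluate every pair (each demand assigned to the nearer of the two):
  {West, Central}: total = 757
  {Central, East}: total = 813
  {Central, North}: total = 943
  {South, Central}: total = 1091
  {West, East}: total = 1392
  {East, North}: total = 1408
  {South, East}: total = 1443
  {South, West}: total = 2017
  {South, North}: total = 2223
  {West, North}: total = 2592
Best pair: {West, Central} with total 757.

{West, Central}, total 757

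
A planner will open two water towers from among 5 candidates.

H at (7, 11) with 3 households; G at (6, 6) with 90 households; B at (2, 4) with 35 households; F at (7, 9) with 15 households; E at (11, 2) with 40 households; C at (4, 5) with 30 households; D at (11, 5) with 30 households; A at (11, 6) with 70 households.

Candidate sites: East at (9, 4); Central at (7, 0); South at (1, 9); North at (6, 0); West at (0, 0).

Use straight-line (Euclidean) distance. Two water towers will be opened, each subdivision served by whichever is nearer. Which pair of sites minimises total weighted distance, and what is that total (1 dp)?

Evaluate every pair (each demand assigned to the nearer of the two):
  {East, West}: total = 1114.8
  {East, South}: total = 1130.9
  {East, North}: total = 1156.3
  {East, Central}: total = 1182.4
  {Central, South}: total = 1838.0
  {Central, West}: total = 1922.7
  {South, North}: total = 1936.5
  {Central, North}: total = 1943.3
  {North, West}: total = 2001.3
  {South, West}: total = 2441.4
Best pair: {East, West} with total 1114.8.

{East, West}, total 1114.8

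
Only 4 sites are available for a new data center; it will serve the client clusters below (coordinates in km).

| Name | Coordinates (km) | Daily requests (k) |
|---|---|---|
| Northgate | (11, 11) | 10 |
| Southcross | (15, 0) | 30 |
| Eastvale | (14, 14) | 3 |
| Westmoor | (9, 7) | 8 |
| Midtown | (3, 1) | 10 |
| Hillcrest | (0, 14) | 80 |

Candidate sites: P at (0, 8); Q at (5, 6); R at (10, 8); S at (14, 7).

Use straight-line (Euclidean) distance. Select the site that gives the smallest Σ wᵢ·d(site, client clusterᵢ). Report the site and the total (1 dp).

P, total 1298.3 km

Total weighted distance at each candidate:
  P (0, 8): total = 1298.3
  Q (5, 6): total = 1305.6
  R (10, 8): total = 1379.5
  S (14, 7): total = 1700.6
Minimum is at P with total 1298.3 km.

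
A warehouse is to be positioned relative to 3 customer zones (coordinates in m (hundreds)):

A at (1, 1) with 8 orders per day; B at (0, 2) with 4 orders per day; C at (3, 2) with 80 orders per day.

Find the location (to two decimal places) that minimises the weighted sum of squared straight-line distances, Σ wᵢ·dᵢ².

The minimiser of Σwᵢ‖p−pᵢ‖² is the weighted centroid p* = (Σwᵢpᵢ)/(Σwᵢ).
Σwᵢ = 92.
Σwᵢxᵢ = 8·1 + 4·0 + 80·3 = 248.
Σwᵢyᵢ = 8·1 + 4·2 + 80·2 = 176.
x* = 248/92 = 2.70, y* = 176/92 = 1.91.

(2.70, 1.91)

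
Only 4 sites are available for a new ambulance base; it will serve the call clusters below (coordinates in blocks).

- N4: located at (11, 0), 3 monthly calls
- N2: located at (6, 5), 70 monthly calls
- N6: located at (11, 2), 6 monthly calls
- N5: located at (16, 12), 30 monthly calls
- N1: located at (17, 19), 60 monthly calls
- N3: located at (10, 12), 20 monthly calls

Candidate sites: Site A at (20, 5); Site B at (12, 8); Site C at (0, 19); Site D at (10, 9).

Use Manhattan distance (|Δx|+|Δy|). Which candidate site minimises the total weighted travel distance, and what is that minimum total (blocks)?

Total weighted distance at each candidate:
  Site A (20, 5): total = 2784
  Site B (12, 8): total = 2019
  Site C (0, 19): total = 3708
  Site D (10, 9): total = 1988
Minimum is at Site D with total 1988 blocks.

Site D, total 1988 blocks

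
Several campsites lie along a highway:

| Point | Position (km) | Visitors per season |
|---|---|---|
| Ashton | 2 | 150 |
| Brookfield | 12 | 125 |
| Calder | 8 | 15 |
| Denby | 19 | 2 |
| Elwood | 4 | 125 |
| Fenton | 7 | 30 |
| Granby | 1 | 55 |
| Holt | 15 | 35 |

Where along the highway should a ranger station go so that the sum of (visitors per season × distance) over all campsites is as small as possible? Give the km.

For a sum of weighted absolute distances on a line, the optimum is the weighted median (not the mean). Total weight W = 537; half-weight = 268.5.
Sort by position and accumulate weight:
  km 1 (Granby, w=55) → cum 55
  km 2 (Ashton, w=150) → cum 205
  km 4 (Elwood, w=125) → cum 330  ≥ 268.5 → median here
  km 7 (Fenton, w=30) → cum 360
  km 8 (Calder, w=15) → cum 375
  km 12 (Brookfield, w=125) → cum 500
  km 15 (Holt, w=35) → cum 535
  km 19 (Denby, w=2) → cum 537
Optimal location: km 4.

x = 4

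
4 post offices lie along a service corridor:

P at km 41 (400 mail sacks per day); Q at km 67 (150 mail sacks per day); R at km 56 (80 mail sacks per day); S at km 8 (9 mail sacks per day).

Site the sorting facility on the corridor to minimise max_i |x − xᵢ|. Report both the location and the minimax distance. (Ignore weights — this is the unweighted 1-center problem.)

The 1-center on a line is the midpoint of the two extreme points: leftmost at 8, rightmost at 67.
Optimal location = (8 + 67)/2 = 37.5; maximum distance = (67 − 8)/2 = 29.5.

location 37.5, max distance 29.5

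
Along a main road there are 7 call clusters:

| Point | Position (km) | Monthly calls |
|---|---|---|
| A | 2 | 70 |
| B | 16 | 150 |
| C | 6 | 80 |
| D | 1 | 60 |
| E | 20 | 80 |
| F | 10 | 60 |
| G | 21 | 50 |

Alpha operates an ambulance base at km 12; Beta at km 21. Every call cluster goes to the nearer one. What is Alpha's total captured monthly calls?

The indifferent point is the midpoint (12+21)/2 = 16.5; call clusters left of it (closer to Alpha at 12) go to Alpha, those right go to Beta.
  D at 1 (w=60) → Alpha
  A at 2 (w=70) → Alpha
  C at 6 (w=80) → Alpha
  F at 10 (w=60) → Alpha
  B at 16 (w=150) → Alpha
  E at 20 (w=80) → Beta
  G at 21 (w=50) → Beta
Alpha captures 420; Beta captures 130.

420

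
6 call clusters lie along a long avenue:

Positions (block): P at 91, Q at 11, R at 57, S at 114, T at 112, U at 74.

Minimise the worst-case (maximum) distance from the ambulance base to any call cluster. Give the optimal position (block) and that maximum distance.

location 62.5, max distance 51.5

The 1-center on a line is the midpoint of the two extreme points: leftmost at 11, rightmost at 114.
Optimal location = (11 + 114)/2 = 62.5; maximum distance = (114 − 11)/2 = 51.5.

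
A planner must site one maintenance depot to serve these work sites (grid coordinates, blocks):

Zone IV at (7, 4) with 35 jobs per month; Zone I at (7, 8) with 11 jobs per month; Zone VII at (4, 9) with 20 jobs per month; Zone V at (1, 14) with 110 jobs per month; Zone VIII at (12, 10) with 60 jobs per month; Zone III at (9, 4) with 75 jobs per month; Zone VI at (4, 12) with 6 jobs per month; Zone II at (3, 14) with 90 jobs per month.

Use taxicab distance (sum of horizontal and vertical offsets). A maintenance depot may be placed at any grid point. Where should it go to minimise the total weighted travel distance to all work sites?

Manhattan distance separates: Σwᵢ(|x−xᵢ|+|y−yᵢ|) = Σwᵢ|x−xᵢ| + Σwᵢ|y−yᵢ|, so x and y are optimised independently as 1-D weighted medians.
Total weight W = 407; half = 203.5.
x-coordinate, sorted with cumulative weight:
  x=1 (Zone V, w=110) cum 110
  x=3 (Zone II, w=90) cum 200
  x=4 (Zone VII, w=20) cum 220  ← median
  x=4 (Zone VI, w=6) cum 226
  x=7 (Zone IV, w=35) cum 261
  x=7 (Zone I, w=11) cum 272
  x=9 (Zone III, w=75) cum 347
  x=12 (Zone VIII, w=60) cum 407
⇒ x* = 4
y-coordinate, sorted with cumulative weight:
  y=4 (Zone IV, w=35) cum 35
  y=4 (Zone III, w=75) cum 110
  y=8 (Zone I, w=11) cum 121
  y=9 (Zone VII, w=20) cum 141
  y=10 (Zone VIII, w=60) cum 201
  y=12 (Zone VI, w=6) cum 207  ← median
  y=14 (Zone V, w=110) cum 317
  y=14 (Zone II, w=90) cum 407
⇒ y* = 12

(4, 12)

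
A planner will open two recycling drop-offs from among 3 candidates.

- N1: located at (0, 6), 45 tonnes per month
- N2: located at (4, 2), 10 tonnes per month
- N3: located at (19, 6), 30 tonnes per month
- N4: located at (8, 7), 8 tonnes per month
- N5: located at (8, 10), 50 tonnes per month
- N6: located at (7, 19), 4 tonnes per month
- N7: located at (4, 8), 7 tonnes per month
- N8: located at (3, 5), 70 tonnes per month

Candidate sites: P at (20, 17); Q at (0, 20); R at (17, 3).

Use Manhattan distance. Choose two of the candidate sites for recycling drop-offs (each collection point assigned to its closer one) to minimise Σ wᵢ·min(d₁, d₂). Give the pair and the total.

{Q, R}, total 3088

Evaluate every pair (each demand assigned to the nearer of the two):
  {Q, R}: total = 3088
  {P, R}: total = 3400
  {P, Q}: total = 3682
Best pair: {Q, R} with total 3088.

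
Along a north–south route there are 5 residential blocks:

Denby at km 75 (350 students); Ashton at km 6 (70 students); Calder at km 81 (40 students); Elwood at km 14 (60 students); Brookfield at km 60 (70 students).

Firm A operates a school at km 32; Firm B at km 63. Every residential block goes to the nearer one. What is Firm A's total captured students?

130

The indifferent point is the midpoint (32+63)/2 = 47.5; residential blocks left of it (closer to Firm A at 32) go to Firm A, those right go to Firm B.
  Ashton at 6 (w=70) → Firm A
  Elwood at 14 (w=60) → Firm A
  Brookfield at 60 (w=70) → Firm B
  Denby at 75 (w=350) → Firm B
  Calder at 81 (w=40) → Firm B
Firm A captures 130; Firm B captures 460.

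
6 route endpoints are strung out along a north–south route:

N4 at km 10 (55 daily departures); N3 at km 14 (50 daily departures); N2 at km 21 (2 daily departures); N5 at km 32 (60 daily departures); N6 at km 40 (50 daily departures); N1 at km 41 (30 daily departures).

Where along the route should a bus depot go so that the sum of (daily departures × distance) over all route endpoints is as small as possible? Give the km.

For a sum of weighted absolute distances on a line, the optimum is the weighted median (not the mean). Total weight W = 247; half-weight = 123.5.
Sort by position and accumulate weight:
  km 10 (N4, w=55) → cum 55
  km 14 (N3, w=50) → cum 105
  km 21 (N2, w=2) → cum 107
  km 32 (N5, w=60) → cum 167  ≥ 123.5 → median here
  km 40 (N6, w=50) → cum 217
  km 41 (N1, w=30) → cum 247
Optimal location: km 32.

x = 32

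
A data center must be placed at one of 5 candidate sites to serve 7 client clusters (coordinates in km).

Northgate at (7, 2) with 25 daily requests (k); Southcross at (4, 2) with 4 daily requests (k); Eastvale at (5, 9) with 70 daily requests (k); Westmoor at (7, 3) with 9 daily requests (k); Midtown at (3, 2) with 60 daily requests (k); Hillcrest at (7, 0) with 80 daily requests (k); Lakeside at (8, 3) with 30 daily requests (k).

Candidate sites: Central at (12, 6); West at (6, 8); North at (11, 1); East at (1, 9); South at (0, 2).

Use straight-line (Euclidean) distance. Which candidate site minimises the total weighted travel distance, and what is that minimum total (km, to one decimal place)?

Total weighted distance at each candidate:
  Central (12, 6): total = 2147.2
  West (6, 8): total = 1531.3
  North (11, 1): total = 1793.4
  East (1, 9): total = 2196.0
  South (0, 2): total = 1861.1
Minimum is at West with total 1531.3 km.

West, total 1531.3 km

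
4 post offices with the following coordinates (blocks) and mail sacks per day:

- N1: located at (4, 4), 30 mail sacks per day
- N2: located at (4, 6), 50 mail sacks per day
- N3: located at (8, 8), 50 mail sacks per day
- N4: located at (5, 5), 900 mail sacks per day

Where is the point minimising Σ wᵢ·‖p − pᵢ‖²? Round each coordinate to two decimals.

(5.07, 5.17)

The minimiser of Σwᵢ‖p−pᵢ‖² is the weighted centroid p* = (Σwᵢpᵢ)/(Σwᵢ).
Σwᵢ = 1030.
Σwᵢxᵢ = 30·4 + 50·4 + 50·8 + 900·5 = 5220.
Σwᵢyᵢ = 30·4 + 50·6 + 50·8 + 900·5 = 5320.
x* = 5220/1030 = 5.07, y* = 5320/1030 = 5.17.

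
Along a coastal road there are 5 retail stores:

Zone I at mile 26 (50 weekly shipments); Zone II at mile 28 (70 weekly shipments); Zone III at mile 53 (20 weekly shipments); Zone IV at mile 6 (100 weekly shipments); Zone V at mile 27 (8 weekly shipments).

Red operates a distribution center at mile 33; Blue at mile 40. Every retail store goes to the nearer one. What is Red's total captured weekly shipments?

The indifferent point is the midpoint (33+40)/2 = 36.5; retail stores left of it (closer to Red at 33) go to Red, those right go to Blue.
  Zone IV at 6 (w=100) → Red
  Zone I at 26 (w=50) → Red
  Zone V at 27 (w=8) → Red
  Zone II at 28 (w=70) → Red
  Zone III at 53 (w=20) → Blue
Red captures 228; Blue captures 20.

228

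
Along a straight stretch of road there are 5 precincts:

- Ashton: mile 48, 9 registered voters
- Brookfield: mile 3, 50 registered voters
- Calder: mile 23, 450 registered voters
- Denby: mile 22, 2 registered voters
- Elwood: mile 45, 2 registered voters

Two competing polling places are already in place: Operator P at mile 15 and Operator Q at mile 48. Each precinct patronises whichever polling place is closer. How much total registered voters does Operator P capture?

The indifferent point is the midpoint (15+48)/2 = 31.5; precincts left of it (closer to Operator P at 15) go to Operator P, those right go to Operator Q.
  Brookfield at 3 (w=50) → Operator P
  Denby at 22 (w=2) → Operator P
  Calder at 23 (w=450) → Operator P
  Elwood at 45 (w=2) → Operator Q
  Ashton at 48 (w=9) → Operator Q
Operator P captures 502; Operator Q captures 11.

502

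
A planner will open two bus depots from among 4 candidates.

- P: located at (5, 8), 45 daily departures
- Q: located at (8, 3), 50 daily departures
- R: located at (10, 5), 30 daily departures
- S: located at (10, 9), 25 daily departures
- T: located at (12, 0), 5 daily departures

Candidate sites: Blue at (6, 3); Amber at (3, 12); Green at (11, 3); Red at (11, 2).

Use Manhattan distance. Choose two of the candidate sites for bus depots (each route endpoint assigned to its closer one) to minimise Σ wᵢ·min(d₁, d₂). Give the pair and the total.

Evaluate every pair (each demand assigned to the nearer of the two):
  {Blue, Green}: total = 655
  {Blue, Red}: total = 705
  {Amber, Green}: total = 705
  {Amber, Red}: total = 805
  {Blue, Amber}: total = 845
  {Green, Red}: total = 925
Best pair: {Blue, Green} with total 655.

{Blue, Green}, total 655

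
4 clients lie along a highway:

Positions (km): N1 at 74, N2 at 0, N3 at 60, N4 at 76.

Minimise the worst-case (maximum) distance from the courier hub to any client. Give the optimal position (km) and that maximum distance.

location 38, max distance 38

The 1-center on a line is the midpoint of the two extreme points: leftmost at 0, rightmost at 76.
Optimal location = (0 + 76)/2 = 38; maximum distance = (76 − 0)/2 = 38.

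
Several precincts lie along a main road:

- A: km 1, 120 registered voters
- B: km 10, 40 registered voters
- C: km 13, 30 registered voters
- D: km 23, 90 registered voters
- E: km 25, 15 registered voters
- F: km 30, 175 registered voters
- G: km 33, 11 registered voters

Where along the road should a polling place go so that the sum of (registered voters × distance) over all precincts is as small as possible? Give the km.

x = 23

For a sum of weighted absolute distances on a line, the optimum is the weighted median (not the mean). Total weight W = 481; half-weight = 240.5.
Sort by position and accumulate weight:
  km 1 (A, w=120) → cum 120
  km 10 (B, w=40) → cum 160
  km 13 (C, w=30) → cum 190
  km 23 (D, w=90) → cum 280  ≥ 240.5 → median here
  km 25 (E, w=15) → cum 295
  km 30 (F, w=175) → cum 470
  km 33 (G, w=11) → cum 481
Optimal location: km 23.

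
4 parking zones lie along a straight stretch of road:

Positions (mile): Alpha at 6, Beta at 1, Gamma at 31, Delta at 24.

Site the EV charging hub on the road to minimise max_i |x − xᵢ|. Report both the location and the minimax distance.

The 1-center on a line is the midpoint of the two extreme points: leftmost at 1, rightmost at 31.
Optimal location = (1 + 31)/2 = 16; maximum distance = (31 − 1)/2 = 15.

location 16, max distance 15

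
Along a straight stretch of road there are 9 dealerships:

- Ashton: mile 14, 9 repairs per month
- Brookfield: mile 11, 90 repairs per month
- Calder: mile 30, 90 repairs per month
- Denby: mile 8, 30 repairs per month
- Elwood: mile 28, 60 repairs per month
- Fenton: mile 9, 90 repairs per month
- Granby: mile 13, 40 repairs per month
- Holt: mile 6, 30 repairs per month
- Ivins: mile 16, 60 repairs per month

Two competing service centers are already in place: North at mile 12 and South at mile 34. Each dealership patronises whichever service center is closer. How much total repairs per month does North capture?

349

The indifferent point is the midpoint (12+34)/2 = 23; dealerships left of it (closer to North at 12) go to North, those right go to South.
  Holt at 6 (w=30) → North
  Denby at 8 (w=30) → North
  Fenton at 9 (w=90) → North
  Brookfield at 11 (w=90) → North
  Granby at 13 (w=40) → North
  Ashton at 14 (w=9) → North
  Ivins at 16 (w=60) → North
  Elwood at 28 (w=60) → South
  Calder at 30 (w=90) → South
North captures 349; South captures 150.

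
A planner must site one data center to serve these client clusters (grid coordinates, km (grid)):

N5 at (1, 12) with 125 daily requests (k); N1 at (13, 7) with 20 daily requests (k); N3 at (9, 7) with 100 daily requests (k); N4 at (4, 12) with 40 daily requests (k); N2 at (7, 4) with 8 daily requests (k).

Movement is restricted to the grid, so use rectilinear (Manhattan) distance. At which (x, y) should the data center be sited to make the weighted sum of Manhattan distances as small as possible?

(4, 12)

Manhattan distance separates: Σwᵢ(|x−xᵢ|+|y−yᵢ|) = Σwᵢ|x−xᵢ| + Σwᵢ|y−yᵢ|, so x and y are optimised independently as 1-D weighted medians.
Total weight W = 293; half = 146.5.
x-coordinate, sorted with cumulative weight:
  x=1 (N5, w=125) cum 125
  x=4 (N4, w=40) cum 165  ← median
  x=7 (N2, w=8) cum 173
  x=9 (N3, w=100) cum 273
  x=13 (N1, w=20) cum 293
⇒ x* = 4
y-coordinate, sorted with cumulative weight:
  y=4 (N2, w=8) cum 8
  y=7 (N1, w=20) cum 28
  y=7 (N3, w=100) cum 128
  y=12 (N5, w=125) cum 253  ← median
  y=12 (N4, w=40) cum 293
⇒ y* = 12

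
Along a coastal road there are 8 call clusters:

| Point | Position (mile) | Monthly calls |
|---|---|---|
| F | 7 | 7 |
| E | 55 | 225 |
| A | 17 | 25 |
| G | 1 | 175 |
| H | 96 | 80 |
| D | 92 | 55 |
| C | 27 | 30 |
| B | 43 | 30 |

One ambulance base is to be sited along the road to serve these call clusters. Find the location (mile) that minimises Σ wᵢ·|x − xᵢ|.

For a sum of weighted absolute distances on a line, the optimum is the weighted median (not the mean). Total weight W = 627; half-weight = 313.5.
Sort by position and accumulate weight:
  mile 1 (G, w=175) → cum 175
  mile 7 (F, w=7) → cum 182
  mile 17 (A, w=25) → cum 207
  mile 27 (C, w=30) → cum 237
  mile 43 (B, w=30) → cum 267
  mile 55 (E, w=225) → cum 492  ≥ 313.5 → median here
  mile 92 (D, w=55) → cum 547
  mile 96 (H, w=80) → cum 627
Optimal location: mile 55.

x = 55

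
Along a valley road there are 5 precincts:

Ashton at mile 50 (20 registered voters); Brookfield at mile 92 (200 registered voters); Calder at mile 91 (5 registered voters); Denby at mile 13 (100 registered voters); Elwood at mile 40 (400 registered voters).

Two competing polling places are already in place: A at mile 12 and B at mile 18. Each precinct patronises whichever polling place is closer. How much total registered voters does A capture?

100

The indifferent point is the midpoint (12+18)/2 = 15; precincts left of it (closer to A at 12) go to A, those right go to B.
  Denby at 13 (w=100) → A
  Elwood at 40 (w=400) → B
  Ashton at 50 (w=20) → B
  Calder at 91 (w=5) → B
  Brookfield at 92 (w=200) → B
A captures 100; B captures 625.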